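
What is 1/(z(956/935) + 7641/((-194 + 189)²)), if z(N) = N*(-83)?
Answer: 4675/1032127 ≈ 0.0045295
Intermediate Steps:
z(N) = -83*N
1/(z(956/935) + 7641/((-194 + 189)²)) = 1/(-79348/935 + 7641/((-194 + 189)²)) = 1/(-79348/935 + 7641/((-5)²)) = 1/(-83*956/935 + 7641/25) = 1/(-79348/935 + 7641*(1/25)) = 1/(-79348/935 + 7641/25) = 1/(1032127/4675) = 4675/1032127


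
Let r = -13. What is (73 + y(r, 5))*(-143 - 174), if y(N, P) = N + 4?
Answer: -20288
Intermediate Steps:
y(N, P) = 4 + N
(73 + y(r, 5))*(-143 - 174) = (73 + (4 - 13))*(-143 - 174) = (73 - 9)*(-317) = 64*(-317) = -20288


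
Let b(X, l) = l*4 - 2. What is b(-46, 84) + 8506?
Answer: 8840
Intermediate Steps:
b(X, l) = -2 + 4*l (b(X, l) = 4*l - 2 = -2 + 4*l)
b(-46, 84) + 8506 = (-2 + 4*84) + 8506 = (-2 + 336) + 8506 = 334 + 8506 = 8840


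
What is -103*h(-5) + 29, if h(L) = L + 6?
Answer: -74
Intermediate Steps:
h(L) = 6 + L
-103*h(-5) + 29 = -103*(6 - 5) + 29 = -103*1 + 29 = -103 + 29 = -74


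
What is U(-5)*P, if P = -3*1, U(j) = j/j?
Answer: -3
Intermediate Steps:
U(j) = 1
P = -3
U(-5)*P = 1*(-3) = -3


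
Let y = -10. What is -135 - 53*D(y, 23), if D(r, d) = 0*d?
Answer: -135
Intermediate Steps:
D(r, d) = 0
-135 - 53*D(y, 23) = -135 - 53*0 = -135 + 0 = -135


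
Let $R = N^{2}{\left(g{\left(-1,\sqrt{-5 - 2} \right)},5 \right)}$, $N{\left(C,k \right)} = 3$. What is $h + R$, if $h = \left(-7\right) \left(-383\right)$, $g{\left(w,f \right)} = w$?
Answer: $2690$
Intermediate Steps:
$h = 2681$
$R = 9$ ($R = 3^{2} = 9$)
$h + R = 2681 + 9 = 2690$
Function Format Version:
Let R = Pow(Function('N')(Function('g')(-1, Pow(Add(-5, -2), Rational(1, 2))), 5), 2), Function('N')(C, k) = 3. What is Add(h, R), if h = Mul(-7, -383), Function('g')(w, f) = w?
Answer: 2690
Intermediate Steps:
h = 2681
R = 9 (R = Pow(3, 2) = 9)
Add(h, R) = Add(2681, 9) = 2690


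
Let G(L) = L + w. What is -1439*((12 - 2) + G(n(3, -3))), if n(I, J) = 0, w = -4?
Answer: -8634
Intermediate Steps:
G(L) = -4 + L (G(L) = L - 4 = -4 + L)
-1439*((12 - 2) + G(n(3, -3))) = -1439*((12 - 2) + (-4 + 0)) = -1439*(10 - 4) = -1439*6 = -8634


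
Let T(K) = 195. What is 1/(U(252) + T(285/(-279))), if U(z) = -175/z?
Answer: 36/6995 ≈ 0.0051465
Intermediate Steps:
1/(U(252) + T(285/(-279))) = 1/(-175/252 + 195) = 1/(-175*1/252 + 195) = 1/(-25/36 + 195) = 1/(6995/36) = 36/6995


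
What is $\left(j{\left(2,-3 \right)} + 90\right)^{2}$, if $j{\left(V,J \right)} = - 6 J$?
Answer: $11664$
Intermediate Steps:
$\left(j{\left(2,-3 \right)} + 90\right)^{2} = \left(\left(-6\right) \left(-3\right) + 90\right)^{2} = \left(18 + 90\right)^{2} = 108^{2} = 11664$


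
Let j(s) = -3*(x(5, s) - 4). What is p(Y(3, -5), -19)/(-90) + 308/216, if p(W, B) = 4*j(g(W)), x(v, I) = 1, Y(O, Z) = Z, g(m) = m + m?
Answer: 277/270 ≈ 1.0259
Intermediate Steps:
g(m) = 2*m
j(s) = 9 (j(s) = -3*(1 - 4) = -3*(-3) = 9)
p(W, B) = 36 (p(W, B) = 4*9 = 36)
p(Y(3, -5), -19)/(-90) + 308/216 = 36/(-90) + 308/216 = 36*(-1/90) + 308*(1/216) = -⅖ + 77/54 = 277/270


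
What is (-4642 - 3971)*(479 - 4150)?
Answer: 31618323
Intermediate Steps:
(-4642 - 3971)*(479 - 4150) = -8613*(-3671) = 31618323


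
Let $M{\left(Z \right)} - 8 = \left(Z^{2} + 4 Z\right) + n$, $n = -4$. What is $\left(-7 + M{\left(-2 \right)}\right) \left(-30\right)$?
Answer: $210$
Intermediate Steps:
$M{\left(Z \right)} = 4 + Z^{2} + 4 Z$ ($M{\left(Z \right)} = 8 - \left(4 - Z^{2} - 4 Z\right) = 8 + \left(-4 + Z^{2} + 4 Z\right) = 4 + Z^{2} + 4 Z$)
$\left(-7 + M{\left(-2 \right)}\right) \left(-30\right) = \left(-7 + \left(4 + \left(-2\right)^{2} + 4 \left(-2\right)\right)\right) \left(-30\right) = \left(-7 + \left(4 + 4 - 8\right)\right) \left(-30\right) = \left(-7 + 0\right) \left(-30\right) = \left(-7\right) \left(-30\right) = 210$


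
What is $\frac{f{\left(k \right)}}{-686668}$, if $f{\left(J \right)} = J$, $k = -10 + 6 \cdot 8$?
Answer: $- \frac{19}{343334} \approx -5.534 \cdot 10^{-5}$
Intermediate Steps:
$k = 38$ ($k = -10 + 48 = 38$)
$\frac{f{\left(k \right)}}{-686668} = \frac{38}{-686668} = 38 \left(- \frac{1}{686668}\right) = - \frac{19}{343334}$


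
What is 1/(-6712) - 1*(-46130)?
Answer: 309624559/6712 ≈ 46130.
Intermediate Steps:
1/(-6712) - 1*(-46130) = -1/6712 + 46130 = 309624559/6712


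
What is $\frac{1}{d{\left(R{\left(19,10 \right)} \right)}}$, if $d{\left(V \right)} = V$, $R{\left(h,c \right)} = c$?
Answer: $\frac{1}{10} \approx 0.1$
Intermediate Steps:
$\frac{1}{d{\left(R{\left(19,10 \right)} \right)}} = \frac{1}{10}$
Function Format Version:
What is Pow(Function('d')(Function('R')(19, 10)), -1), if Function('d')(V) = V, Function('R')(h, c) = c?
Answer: Rational(1, 10) ≈ 0.10000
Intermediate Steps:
Pow(Function('d')(Function('R')(19, 10)), -1) = Pow(10, -1) = Rational(1, 10)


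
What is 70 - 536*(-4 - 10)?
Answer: 7574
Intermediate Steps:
70 - 536*(-4 - 10) = 70 - 536*(-14) = 70 - 67*(-112) = 70 + 7504 = 7574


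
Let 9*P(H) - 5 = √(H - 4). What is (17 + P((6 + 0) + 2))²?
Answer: 25600/81 ≈ 316.05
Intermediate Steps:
P(H) = 5/9 + √(-4 + H)/9 (P(H) = 5/9 + √(H - 4)/9 = 5/9 + √(-4 + H)/9)
(17 + P((6 + 0) + 2))² = (17 + (5/9 + √(-4 + ((6 + 0) + 2))/9))² = (17 + (5/9 + √(-4 + (6 + 2))/9))² = (17 + (5/9 + √(-4 + 8)/9))² = (17 + (5/9 + √4/9))² = (17 + (5/9 + (⅑)*2))² = (17 + (5/9 + 2/9))² = (17 + 7/9)² = (160/9)² = 25600/81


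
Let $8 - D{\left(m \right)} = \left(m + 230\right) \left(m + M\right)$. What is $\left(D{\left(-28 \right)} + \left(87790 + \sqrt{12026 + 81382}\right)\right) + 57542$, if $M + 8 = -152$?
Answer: $183316 + 4 \sqrt{5838} \approx 1.8362 \cdot 10^{5}$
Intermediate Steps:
$M = -160$ ($M = -8 - 152 = -160$)
$D{\left(m \right)} = 8 - \left(-160 + m\right) \left(230 + m\right)$ ($D{\left(m \right)} = 8 - \left(m + 230\right) \left(m - 160\right) = 8 - \left(230 + m\right) \left(-160 + m\right) = 8 - \left(-160 + m\right) \left(230 + m\right)$)
$\left(D{\left(-28 \right)} + \left(87790 + \sqrt{12026 + 81382}\right)\right) + 57542 = \left(\left(36808 - \left(-28\right)^{2} - -1960\right) + \left(87790 + \sqrt{12026 + 81382}\right)\right) + 57542 = \left(\left(36808 - 784 + 1960\right) + \left(87790 + \sqrt{93408}\right)\right) + 57542 = \left(\left(36808 - 784 + 1960\right) + \left(87790 + 4 \sqrt{5838}\right)\right) + 57542 = \left(37984 + \left(87790 + 4 \sqrt{5838}\right)\right) + 57542 = \left(125774 + 4 \sqrt{5838}\right) + 57542 = 183316 + 4 \sqrt{5838}$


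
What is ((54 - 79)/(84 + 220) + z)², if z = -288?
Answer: 7669730929/92416 ≈ 82991.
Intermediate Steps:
((54 - 79)/(84 + 220) + z)² = ((54 - 79)/(84 + 220) - 288)² = (-25/304 - 288)² = (-87577/304)² = 7669730929/92416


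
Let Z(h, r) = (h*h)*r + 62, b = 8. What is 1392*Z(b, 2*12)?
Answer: 2224416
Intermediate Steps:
Z(h, r) = 62 + r*h**2 (Z(h, r) = h**2*r + 62 = r*h**2 + 62 = 62 + r*h**2)
1392*Z(b, 2*12) = 1392*(62 + (2*12)*8**2) = 1392*(62 + 24*64) = 1392*(62 + 1536) = 1392*1598 = 2224416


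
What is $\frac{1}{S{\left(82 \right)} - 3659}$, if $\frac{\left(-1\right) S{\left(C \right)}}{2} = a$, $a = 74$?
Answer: $- \frac{1}{3807} \approx -0.00026267$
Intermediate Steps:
$S{\left(C \right)} = -148$ ($S{\left(C \right)} = \left(-2\right) 74 = -148$)
$\frac{1}{S{\left(82 \right)} - 3659} = \frac{1}{-148 - 3659} = \frac{1}{-3807} = - \frac{1}{3807}$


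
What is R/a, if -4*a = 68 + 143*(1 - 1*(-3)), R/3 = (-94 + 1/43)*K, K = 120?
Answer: 36369/172 ≈ 211.45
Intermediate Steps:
R = -1454760/43 (R = 3*((-94 + 1/43)*120) = 3*(-4041/43*120) = 3*(-484920/43) = -1454760/43 ≈ -33832.)
a = -160 (a = -(68 + 143*(1 - 1*(-3)))/4 = -(68 + 143*(1 + 3))/4 = -(68 + 143*4)/4 = -(68 + 572)/4 = -¼*640 = -160)
R/a = -1454760/43/(-160) = -1454760/43*(-1/160) = 36369/172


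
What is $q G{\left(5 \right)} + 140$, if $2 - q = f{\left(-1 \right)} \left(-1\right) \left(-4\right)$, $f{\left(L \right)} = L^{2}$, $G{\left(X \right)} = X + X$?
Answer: $120$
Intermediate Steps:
$G{\left(X \right)} = 2 X$
$q = -2$ ($q = 2 - \left(-1\right)^{2} \left(-1\right) \left(-4\right) = 2 - 1 \left(-1\right) \left(-4\right) = 2 - \left(-1\right) \left(-4\right) = 2 - 4 = -2$)
$q G{\left(5 \right)} + 140 = - 2 \cdot 2 \cdot 5 + 140 = \left(-2\right) 10 + 140 = -20 + 140 = 120$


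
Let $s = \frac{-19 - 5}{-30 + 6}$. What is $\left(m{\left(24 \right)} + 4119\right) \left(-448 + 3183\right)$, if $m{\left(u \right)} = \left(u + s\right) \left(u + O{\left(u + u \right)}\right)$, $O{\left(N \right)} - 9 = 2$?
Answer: $13658590$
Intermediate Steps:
$O{\left(N \right)} = 11$ ($O{\left(N \right)} = 9 + 2 = 11$)
$s = 1$ ($s = - \frac{24}{-24} = \left(-24\right) \left(- \frac{1}{24}\right) = 1$)
$m{\left(u \right)} = \left(1 + u\right) \left(11 + u\right)$ ($m{\left(u \right)} = \left(u + 1\right) \left(u + 11\right) = \left(1 + u\right) \left(11 + u\right)$)
$\left(m{\left(24 \right)} + 4119\right) \left(-448 + 3183\right) = \left(\left(11 + 24^{2} + 12 \cdot 24\right) + 4119\right) \left(-448 + 3183\right) = \left(\left(11 + 576 + 288\right) + 4119\right) 2735 = \left(875 + 4119\right) 2735 = 4994 \cdot 2735 = 13658590$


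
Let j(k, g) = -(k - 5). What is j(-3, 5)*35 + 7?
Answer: 287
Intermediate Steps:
j(k, g) = 5 - k (j(k, g) = -(-5 + k) = 5 - k)
j(-3, 5)*35 + 7 = (5 - 1*(-3))*35 + 7 = (5 + 3)*35 + 7 = 8*35 + 7 = 280 + 7 = 287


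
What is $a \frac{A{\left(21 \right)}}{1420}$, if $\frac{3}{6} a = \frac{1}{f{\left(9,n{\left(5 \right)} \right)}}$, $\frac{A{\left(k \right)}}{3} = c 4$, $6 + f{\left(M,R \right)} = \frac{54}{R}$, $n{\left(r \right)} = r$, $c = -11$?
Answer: $- \frac{11}{284} \approx -0.038732$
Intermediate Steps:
$f{\left(M,R \right)} = -6 + \frac{54}{R}$
$A{\left(k \right)} = -132$ ($A{\left(k \right)} = 3 \left(\left(-11\right) 4\right) = 3 \left(-44\right) = -132$)
$a = \frac{5}{12}$ ($a = \frac{2}{-6 + \frac{54}{5}} = \frac{2}{\frac{24}{5}} = 2 \cdot \frac{5}{24} = \frac{5}{12} \approx 0.41667$)
$a \frac{A{\left(21 \right)}}{1420} = \frac{5 \left(- \frac{132}{1420}\right)}{12} = \frac{5 \left(\left(-132\right) \frac{1}{1420}\right)}{12} = \frac{5}{12} \left(- \frac{33}{355}\right) = - \frac{11}{284}$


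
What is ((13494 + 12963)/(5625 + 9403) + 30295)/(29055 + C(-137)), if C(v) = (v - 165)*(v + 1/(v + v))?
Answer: 62376061229/145004029872 ≈ 0.43017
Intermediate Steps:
C(v) = (-165 + v)*(v + 1/(2*v))
((13494 + 12963)/(5625 + 9403) + 30295)/(29055 + C(-137)) = ((13494 + 12963)/(5625 + 9403) + 30295)/(29055 + (½ + (-137)² - 165*(-137) - 165/2/(-137))) = (26457/15028 + 30295)/(29055 + (½ + 18769 + 22605 - 165/2*(-1/137))) = (26457*(1/15028) + 30295)/(29055 + (½ + 18769 + 22605 + 165/274)) = (26457/15028 + 30295)/(29055 + 5668389/137) = 455299717/(15028*(9648924/137)) = (455299717/15028)*(137/9648924) = 62376061229/145004029872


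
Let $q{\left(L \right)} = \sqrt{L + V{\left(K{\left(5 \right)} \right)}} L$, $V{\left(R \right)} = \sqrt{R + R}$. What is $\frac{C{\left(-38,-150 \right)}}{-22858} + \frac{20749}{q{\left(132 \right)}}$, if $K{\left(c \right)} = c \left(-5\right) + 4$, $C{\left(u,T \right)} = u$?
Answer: $\frac{19}{11429} + \frac{20749}{132 \sqrt{132 + i \sqrt{42}}} \approx 13.671 - 0.33535 i$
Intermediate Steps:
$K{\left(c \right)} = 4 - 5 c$ ($K{\left(c \right)} = - 5 c + 4 = 4 - 5 c$)
$V{\left(R \right)} = \sqrt{2} \sqrt{R}$ ($V{\left(R \right)} = \sqrt{2 R} = \sqrt{2} \sqrt{R}$)
$q{\left(L \right)} = L \sqrt{L + i \sqrt{42}}$ ($q{\left(L \right)} = \sqrt{L + \sqrt{2} \sqrt{4 - 25}} L = \sqrt{L + \sqrt{2} \sqrt{-21}} L = \sqrt{L + \sqrt{2} i \sqrt{21}} L = \sqrt{L + i \sqrt{42}} L = L \sqrt{L + i \sqrt{42}}$)
$\frac{C{\left(-38,-150 \right)}}{-22858} + \frac{20749}{q{\left(132 \right)}} = - \frac{38}{-22858} + \frac{20749}{132 \sqrt{132 + i \sqrt{42}}} = \left(-38\right) \left(- \frac{1}{22858}\right) + 20749 \frac{1}{132 \sqrt{132 + i \sqrt{42}}} = \frac{19}{11429} + \frac{20749}{132 \sqrt{132 + i \sqrt{42}}}$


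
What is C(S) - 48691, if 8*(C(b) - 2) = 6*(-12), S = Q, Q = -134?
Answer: -48698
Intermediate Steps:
S = -134
C(b) = -7 (C(b) = 2 + (6*(-12))/8 = 2 + (⅛)*(-72) = 2 - 9 = -7)
C(S) - 48691 = -7 - 48691 = -48698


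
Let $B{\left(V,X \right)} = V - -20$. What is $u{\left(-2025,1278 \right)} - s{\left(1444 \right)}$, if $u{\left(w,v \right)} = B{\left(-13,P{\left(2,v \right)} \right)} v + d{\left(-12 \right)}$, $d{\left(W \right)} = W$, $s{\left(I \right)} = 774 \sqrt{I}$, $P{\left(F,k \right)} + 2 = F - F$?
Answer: $-20478$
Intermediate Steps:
$P{\left(F,k \right)} = -2$ ($P{\left(F,k \right)} = -2 + \left(F - F\right) = -2 + 0 = -2$)
$B{\left(V,X \right)} = 20 + V$ ($B{\left(V,X \right)} = V + 20 = 20 + V$)
$u{\left(w,v \right)} = -12 + 7 v$ ($u{\left(w,v \right)} = \left(20 - 13\right) v - 12 = 7 v - 12 = -12 + 7 v$)
$u{\left(-2025,1278 \right)} - s{\left(1444 \right)} = \left(-12 + 7 \cdot 1278\right) - 774 \sqrt{1444} = \left(-12 + 8946\right) - 774 \cdot 38 = 8934 - 29412 = -20478$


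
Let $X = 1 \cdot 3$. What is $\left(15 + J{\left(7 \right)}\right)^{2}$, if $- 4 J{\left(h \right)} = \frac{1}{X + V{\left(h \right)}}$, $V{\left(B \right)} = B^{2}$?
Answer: $\frac{9728161}{43264} \approx 224.86$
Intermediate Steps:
$X = 3$
$J{\left(h \right)} = - \frac{1}{4 \left(3 + h^{2}\right)}$
$\left(15 + J{\left(7 \right)}\right)^{2} = \left(15 - \frac{1}{12 + 4 \cdot 7^{2}}\right)^{2} = \left(15 - \frac{1}{12 + 4 \cdot 49}\right)^{2} = \left(15 - \frac{1}{12 + 196}\right)^{2} = \left(15 - \frac{1}{208}\right)^{2} = \left(\frac{3119}{208}\right)^{2} = \frac{9728161}{43264}$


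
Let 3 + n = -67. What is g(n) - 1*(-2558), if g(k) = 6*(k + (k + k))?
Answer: 1298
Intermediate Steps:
n = -70 (n = -3 - 67 = -70)
g(k) = 18*k (g(k) = 6*(k + 2*k) = 6*(3*k) = 18*k)
g(n) - 1*(-2558) = 18*(-70) - 1*(-2558) = -1260 + 2558 = 1298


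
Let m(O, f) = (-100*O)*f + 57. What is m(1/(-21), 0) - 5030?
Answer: -4973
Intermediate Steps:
m(O, f) = 57 - 100*O*f (m(O, f) = -100*O*f + 57 = 57 - 100*O*f)
m(1/(-21), 0) - 5030 = (57 - 100*0/(-21)) - 5030 = (57 - 100*(-1/21)*0) - 5030 = (57 + 0) - 5030 = 57 - 5030 = -4973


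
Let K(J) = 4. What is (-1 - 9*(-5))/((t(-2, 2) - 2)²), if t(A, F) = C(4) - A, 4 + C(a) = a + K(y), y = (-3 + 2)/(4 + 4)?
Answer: 11/4 ≈ 2.7500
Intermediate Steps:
y = -⅛ (y = -1/8 = -1*⅛ = -⅛ ≈ -0.12500)
C(a) = a (C(a) = -4 + (a + 4) = -4 + (4 + a) = a)
t(A, F) = 4 - A
(-1 - 9*(-5))/((t(-2, 2) - 2)²) = (-1 - 9*(-5))/(((4 - 1*(-2)) - 2)²) = (-1 + 45)/(((4 + 2) - 2)²) = 44/((6 - 2)²) = 44/(4²) = 44/16 = 44*(1/16) = 11/4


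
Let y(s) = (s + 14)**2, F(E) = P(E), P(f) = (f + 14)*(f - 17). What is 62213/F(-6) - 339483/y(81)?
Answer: -623937197/1660600 ≈ -375.73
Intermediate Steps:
P(f) = (-17 + f)*(14 + f) (P(f) = (14 + f)*(-17 + f) = (-17 + f)*(14 + f))
F(E) = -238 + E**2 - 3*E
y(s) = (14 + s)**2
62213/F(-6) - 339483/y(81) = 62213/(-238 + (-6)**2 - 3*(-6)) - 339483/(14 + 81)**2 = 62213/(-238 + 36 + 18) - 339483/(95**2) = 62213/(-184) - 339483/9025 = 62213*(-1/184) - 339483*1/9025 = -62213/184 - 339483/9025 = -623937197/1660600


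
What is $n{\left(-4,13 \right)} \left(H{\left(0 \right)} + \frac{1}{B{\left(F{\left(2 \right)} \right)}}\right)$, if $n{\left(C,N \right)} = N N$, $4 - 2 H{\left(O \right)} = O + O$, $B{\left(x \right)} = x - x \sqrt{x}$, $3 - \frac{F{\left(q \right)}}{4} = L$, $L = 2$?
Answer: $\frac{1183}{4} \approx 295.75$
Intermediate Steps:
$F{\left(q \right)} = 4$ ($F{\left(q \right)} = 12 - 8 = 4$)
$B{\left(x \right)} = x - x^{\frac{3}{2}}$
$H{\left(O \right)} = 2 - O$ ($H{\left(O \right)} = 2 - \frac{O + O}{2} = 2 - \frac{2 O}{2} = 2 - O$)
$n{\left(C,N \right)} = N^{2}$
$n{\left(-4,13 \right)} \left(H{\left(0 \right)} + \frac{1}{B{\left(F{\left(2 \right)} \right)}}\right) = 13^{2} \left(\left(2 - 0\right) + \frac{1}{4 - 4^{\frac{3}{2}}}\right) = 169 \left(\left(2 + 0\right) + \frac{1}{4 - 8}\right) = 169 \left(2 + \frac{1}{4 - 8}\right) = 169 \left(2 + \frac{1}{-4}\right) = 169 \left(2 - \frac{1}{4}\right) = 169 \cdot \frac{7}{4} = \frac{1183}{4}$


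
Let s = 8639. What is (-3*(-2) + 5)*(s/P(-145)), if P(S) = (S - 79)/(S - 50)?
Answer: 18530655/224 ≈ 82726.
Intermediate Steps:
P(S) = (-79 + S)/(-50 + S)
(-3*(-2) + 5)*(s/P(-145)) = (-3*(-2) + 5)*(8639/(((-79 - 145)/(-50 - 145)))) = (6 + 5)*(8639/((-224/(-195)))) = 11*(8639/((-1/195*(-224)))) = 11*(8639/(224/195)) = 11*(8639*(195/224)) = 11*(1684605/224) = 18530655/224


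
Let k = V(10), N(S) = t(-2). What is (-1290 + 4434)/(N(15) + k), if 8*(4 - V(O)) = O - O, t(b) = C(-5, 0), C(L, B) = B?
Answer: 786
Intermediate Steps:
t(b) = 0
N(S) = 0
V(O) = 4 (V(O) = 4 - (O - O)/8 = 4 - 1/8*0 = 4 + 0 = 4)
k = 4
(-1290 + 4434)/(N(15) + k) = (-1290 + 4434)/(0 + 4) = 3144/4 = 3144*(1/4) = 786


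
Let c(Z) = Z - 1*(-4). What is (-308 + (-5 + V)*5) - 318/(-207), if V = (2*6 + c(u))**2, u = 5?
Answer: 129274/69 ≈ 1873.5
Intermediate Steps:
c(Z) = 4 + Z (c(Z) = Z + 4 = 4 + Z)
V = 441 (V = (2*6 + (4 + 5))**2 = (12 + 9)**2 = 21**2 = 441)
(-308 + (-5 + V)*5) - 318/(-207) = (-308 + (-5 + 441)*5) - 318/(-207) = (-308 + 436*5) - 318*(-1/207) = (-308 + 2180) + 106/69 = 1872 + 106/69 = 129274/69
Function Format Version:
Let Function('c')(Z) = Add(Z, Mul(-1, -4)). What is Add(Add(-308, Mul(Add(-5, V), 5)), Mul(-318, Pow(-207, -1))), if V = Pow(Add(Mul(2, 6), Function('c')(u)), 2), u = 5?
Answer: Rational(129274, 69) ≈ 1873.5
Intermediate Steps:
Function('c')(Z) = Add(4, Z) (Function('c')(Z) = Add(Z, 4) = Add(4, Z))
V = 441 (V = Pow(Add(Mul(2, 6), Add(4, 5)), 2) = Pow(Add(12, 9), 2) = Pow(21, 2) = 441)
Add(Add(-308, Mul(Add(-5, V), 5)), Mul(-318, Pow(-207, -1))) = Add(Add(-308, Mul(Add(-5, 441), 5)), Mul(-318, Pow(-207, -1))) = Add(Add(-308, Mul(436, 5)), Mul(-318, Rational(-1, 207))) = Add(Add(-308, 2180), Rational(106, 69)) = Add(1872, Rational(106, 69)) = Rational(129274, 69)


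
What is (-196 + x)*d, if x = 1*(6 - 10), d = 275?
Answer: -55000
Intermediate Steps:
x = -4 (x = 1*(-4) = -4)
(-196 + x)*d = (-196 - 4)*275 = -200*275 = -55000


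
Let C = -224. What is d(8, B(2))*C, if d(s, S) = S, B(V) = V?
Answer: -448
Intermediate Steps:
d(8, B(2))*C = 2*(-224) = -448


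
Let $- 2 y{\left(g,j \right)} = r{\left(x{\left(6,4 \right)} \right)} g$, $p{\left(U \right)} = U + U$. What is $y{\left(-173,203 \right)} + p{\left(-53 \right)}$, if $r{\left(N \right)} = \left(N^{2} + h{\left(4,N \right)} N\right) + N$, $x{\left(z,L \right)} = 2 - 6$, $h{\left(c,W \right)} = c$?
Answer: $-452$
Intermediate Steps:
$p{\left(U \right)} = 2 U$
$x{\left(z,L \right)} = -4$ ($x{\left(z,L \right)} = 2 - 6 = -4$)
$r{\left(N \right)} = N^{2} + 5 N$ ($r{\left(N \right)} = \left(N^{2} + 4 N\right) + N = N^{2} + 5 N$)
$y{\left(g,j \right)} = 2 g$ ($y{\left(g,j \right)} = - \frac{- 4 \left(5 - 4\right) g}{2} = - \frac{\left(-4\right) 1 g}{2} = - \frac{\left(-4\right) g}{2} = 2 g$)
$y{\left(-173,203 \right)} + p{\left(-53 \right)} = 2 \left(-173\right) + 2 \left(-53\right) = -346 - 106 = -452$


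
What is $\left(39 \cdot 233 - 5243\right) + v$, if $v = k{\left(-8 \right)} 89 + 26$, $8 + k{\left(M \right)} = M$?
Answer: $2446$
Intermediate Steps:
$k{\left(M \right)} = -8 + M$
$v = -1398$ ($v = \left(-8 - 8\right) 89 + 26 = \left(-16\right) 89 + 26 = -1424 + 26 = -1398$)
$\left(39 \cdot 233 - 5243\right) + v = \left(39 \cdot 233 - 5243\right) - 1398 = \left(9087 - 5243\right) - 1398 = 3844 - 1398 = 2446$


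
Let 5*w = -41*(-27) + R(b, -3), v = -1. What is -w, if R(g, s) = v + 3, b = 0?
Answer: -1109/5 ≈ -221.80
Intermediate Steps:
R(g, s) = 2 (R(g, s) = -1 + 3 = 2)
w = 1109/5 (w = (-41*(-27) + 2)/5 = (1107 + 2)/5 = (1/5)*1109 = 1109/5 ≈ 221.80)
-w = -1*1109/5 = -1109/5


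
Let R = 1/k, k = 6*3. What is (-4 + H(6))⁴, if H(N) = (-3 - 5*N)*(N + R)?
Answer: 2237205241441/1296 ≈ 1.7262e+9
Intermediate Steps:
k = 18
R = 1/18 ≈ 0.055556
H(N) = (-3 - 5*N)*(1/18 + N) (H(N) = (-3 - 5*N)*(N + 1/18) = (-3 - 5*N)*(1/18 + N))
(-4 + H(6))⁴ = (-4 + (-⅙ - 5*6² - 59/18*6))⁴ = (-4 + (-⅙ - 5*36 - 59/3))⁴ = (-4 + (-⅙ - 180 - 59/3))⁴ = (-4 - 1199/6)⁴ = (-1223/6)⁴ = 2237205241441/1296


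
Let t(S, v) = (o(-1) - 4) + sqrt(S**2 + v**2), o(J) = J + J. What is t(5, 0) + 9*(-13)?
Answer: -118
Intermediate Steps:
o(J) = 2*J
t(S, v) = -6 + sqrt(S**2 + v**2) (t(S, v) = (2*(-1) - 4) + sqrt(S**2 + v**2) = (-2 - 4) + sqrt(S**2 + v**2) = -6 + sqrt(S**2 + v**2))
t(5, 0) + 9*(-13) = (-6 + sqrt(5**2 + 0**2)) + 9*(-13) = (-6 + sqrt(25 + 0)) - 117 = (-6 + sqrt(25)) - 117 = (-6 + 5) - 117 = -1 - 117 = -118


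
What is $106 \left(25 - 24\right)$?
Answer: $106$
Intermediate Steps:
$106 \left(25 - 24\right) = 106 \cdot 1 = 106$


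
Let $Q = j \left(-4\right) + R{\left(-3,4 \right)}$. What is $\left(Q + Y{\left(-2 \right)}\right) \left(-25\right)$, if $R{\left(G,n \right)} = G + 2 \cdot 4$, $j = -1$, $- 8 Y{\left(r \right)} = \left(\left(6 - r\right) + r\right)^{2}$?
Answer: $- \frac{225}{2} \approx -112.5$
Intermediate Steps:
$Y{\left(r \right)} = - \frac{9}{2}$ ($Y{\left(r \right)} = - \frac{\left(\left(6 - r\right) + r\right)^{2}}{8} = - \frac{6^{2}}{8} = \left(- \frac{1}{8}\right) 36 = - \frac{9}{2}$)
$R{\left(G,n \right)} = 8 + G$ ($R{\left(G,n \right)} = G + 8 = 8 + G$)
$Q = 9$ ($Q = \left(-1\right) \left(-4\right) + \left(8 - 3\right) = 4 + 5 = 9$)
$\left(Q + Y{\left(-2 \right)}\right) \left(-25\right) = \left(9 - \frac{9}{2}\right) \left(-25\right) = \frac{9}{2} \left(-25\right) = - \frac{225}{2}$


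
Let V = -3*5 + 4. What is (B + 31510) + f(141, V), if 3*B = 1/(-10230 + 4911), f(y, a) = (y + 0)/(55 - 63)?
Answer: 4020190615/127656 ≈ 31492.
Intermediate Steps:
V = -11 (V = -15 + 4 = -11)
f(y, a) = -y/8 (f(y, a) = y/(-8) = y*(-⅛) = -y/8)
B = -1/15957 (B = 1/(3*(-10230 + 4911)) = (⅓)/(-5319) = (⅓)*(-1/5319) = -1/15957 ≈ -6.2668e-5)
(B + 31510) + f(141, V) = (-1/15957 + 31510) - ⅛*141 = 502805069/15957 - 141/8 = 4020190615/127656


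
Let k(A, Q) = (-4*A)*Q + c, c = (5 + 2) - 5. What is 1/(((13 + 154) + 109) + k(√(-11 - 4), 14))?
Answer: 139/62162 + 14*I*√15/31081 ≈ 0.0022361 + 0.0017445*I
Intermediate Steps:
c = 2 (c = 7 - 5 = 2)
k(A, Q) = 2 - 4*A*Q (k(A, Q) = (-4*A)*Q + 2 = -4*A*Q + 2 = 2 - 4*A*Q)
1/(((13 + 154) + 109) + k(√(-11 - 4), 14)) = 1/(((13 + 154) + 109) + (2 - 4*√(-11 - 4)*14)) = 1/((167 + 109) + (2 - 4*√(-15)*14)) = 1/(276 + (2 - 4*I*√15*14)) = 1/(276 + (2 - 56*I*√15)) = 1/(278 - 56*I*√15)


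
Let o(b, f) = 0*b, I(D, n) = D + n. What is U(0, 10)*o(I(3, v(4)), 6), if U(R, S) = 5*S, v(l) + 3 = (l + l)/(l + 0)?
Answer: 0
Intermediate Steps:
v(l) = -1 (v(l) = -3 + (l + l)/(l + 0) = -3 + (2*l)/l = -3 + 2 = -1)
o(b, f) = 0
U(0, 10)*o(I(3, v(4)), 6) = (5*10)*0 = 50*0 = 0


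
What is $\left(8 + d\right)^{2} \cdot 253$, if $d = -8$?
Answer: $0$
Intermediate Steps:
$\left(8 + d\right)^{2} \cdot 253 = \left(8 - 8\right)^{2} \cdot 253 = 0^{2} \cdot 253 = 0 \cdot 253 = 0$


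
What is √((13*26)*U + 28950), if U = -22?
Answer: √21514 ≈ 146.68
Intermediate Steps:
√((13*26)*U + 28950) = √((13*26)*(-22) + 28950) = √(338*(-22) + 28950) = √(-7436 + 28950) = √21514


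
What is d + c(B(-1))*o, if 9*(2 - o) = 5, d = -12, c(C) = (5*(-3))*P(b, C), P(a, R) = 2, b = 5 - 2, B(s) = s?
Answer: -166/3 ≈ -55.333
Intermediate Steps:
b = 3
c(C) = -30 (c(C) = (5*(-3))*2 = -15*2 = -30)
o = 13/9 (o = 2 - 1/9*5 = 2 - 5/9 = 13/9 ≈ 1.4444)
d + c(B(-1))*o = -12 - 30*13/9 = -12 - 130/3 = -166/3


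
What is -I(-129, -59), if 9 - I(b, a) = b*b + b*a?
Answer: 24243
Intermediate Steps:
I(b, a) = 9 - b² - a*b (I(b, a) = 9 - (b*b + b*a) = 9 - (b² + a*b) = 9 + (-b² - a*b) = 9 - b² - a*b)
-I(-129, -59) = -(9 - 1*(-129)² - 1*(-59)*(-129)) = -(9 - 1*16641 - 7611) = -(9 - 16641 - 7611) = -1*(-24243) = 24243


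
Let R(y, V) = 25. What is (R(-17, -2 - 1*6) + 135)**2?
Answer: 25600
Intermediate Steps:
(R(-17, -2 - 1*6) + 135)**2 = (25 + 135)**2 = 160**2 = 25600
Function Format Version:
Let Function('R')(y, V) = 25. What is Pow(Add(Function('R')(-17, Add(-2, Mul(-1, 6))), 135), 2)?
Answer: 25600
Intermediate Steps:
Pow(Add(Function('R')(-17, Add(-2, Mul(-1, 6))), 135), 2) = Pow(Add(25, 135), 2) = Pow(160, 2) = 25600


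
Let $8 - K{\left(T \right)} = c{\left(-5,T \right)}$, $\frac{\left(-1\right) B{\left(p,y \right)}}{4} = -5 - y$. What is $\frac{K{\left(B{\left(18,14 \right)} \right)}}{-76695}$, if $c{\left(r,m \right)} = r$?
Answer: $- \frac{13}{76695} \approx -0.0001695$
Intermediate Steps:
$B{\left(p,y \right)} = 20 + 4 y$ ($B{\left(p,y \right)} = - 4 \left(-5 - y\right) = 20 + 4 y$)
$K{\left(T \right)} = 13$ ($K{\left(T \right)} = 8 - -5 = 8 + 5 = 13$)
$\frac{K{\left(B{\left(18,14 \right)} \right)}}{-76695} = \frac{13}{-76695} = 13 \left(- \frac{1}{76695}\right) = - \frac{13}{76695}$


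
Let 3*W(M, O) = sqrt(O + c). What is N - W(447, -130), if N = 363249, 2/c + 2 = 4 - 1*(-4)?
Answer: 363249 - I*sqrt(1167)/9 ≈ 3.6325e+5 - 3.7957*I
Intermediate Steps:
c = 1/3 (c = 2/(-2 + (4 - 1*(-4))) = 2/(-2 + (4 + 4)) = 2/(-2 + 8) = 2/6 = 2*(1/6) = 1/3 ≈ 0.33333)
W(M, O) = sqrt(1/3 + O)/3 (W(M, O) = sqrt(O + 1/3)/3 = sqrt(1/3 + O)/3)
N - W(447, -130) = 363249 - sqrt(3 + 9*(-130))/9 = 363249 - sqrt(3 - 1170)/9 = 363249 - sqrt(-1167)/9 = 363249 - I*sqrt(1167)/9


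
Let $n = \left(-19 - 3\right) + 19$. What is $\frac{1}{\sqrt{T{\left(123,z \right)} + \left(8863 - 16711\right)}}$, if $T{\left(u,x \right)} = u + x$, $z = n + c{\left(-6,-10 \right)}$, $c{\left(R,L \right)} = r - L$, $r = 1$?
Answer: $- \frac{i \sqrt{7717}}{7717} \approx - 0.011384 i$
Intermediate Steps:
$c{\left(R,L \right)} = 1 - L$
$n = -3$ ($n = -22 + 19 = -3$)
$z = 8$ ($z = -3 + \left(1 - -10\right) = -3 + \left(1 + 10\right) = -3 + 11 = 8$)
$\frac{1}{\sqrt{T{\left(123,z \right)} + \left(8863 - 16711\right)}} = \frac{1}{\sqrt{\left(123 + 8\right) + \left(8863 - 16711\right)}} = \frac{1}{\sqrt{131 - 7848}} = \frac{1}{\sqrt{-7717}} = \frac{1}{i \sqrt{7717}} = - \frac{i \sqrt{7717}}{7717}$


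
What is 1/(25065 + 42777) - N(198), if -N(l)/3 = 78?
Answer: 15875029/67842 ≈ 234.00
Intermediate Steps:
N(l) = -234 (N(l) = -3*78 = -234)
1/(25065 + 42777) - N(198) = 1/(25065 + 42777) - 1*(-234) = 1/67842 + 234 = 15875029/67842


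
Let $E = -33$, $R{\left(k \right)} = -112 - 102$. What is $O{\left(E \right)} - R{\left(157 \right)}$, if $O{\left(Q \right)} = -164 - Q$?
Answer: $83$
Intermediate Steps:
$R{\left(k \right)} = -214$ ($R{\left(k \right)} = -112 - 102 = -214$)
$O{\left(E \right)} - R{\left(157 \right)} = \left(-164 - -33\right) - -214 = \left(-164 + 33\right) + 214 = -131 + 214 = 83$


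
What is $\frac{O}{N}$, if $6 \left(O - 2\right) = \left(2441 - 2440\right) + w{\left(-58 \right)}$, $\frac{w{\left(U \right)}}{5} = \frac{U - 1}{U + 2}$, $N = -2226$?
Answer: $- \frac{341}{249312} \approx -0.0013678$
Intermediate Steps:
$w{\left(U \right)} = \frac{5 \left(-1 + U\right)}{2 + U}$ ($w{\left(U \right)} = 5 \frac{U - 1}{U + 2} = 5 \frac{-1 + U}{2 + U} = \frac{5 \left(-1 + U\right)}{2 + U}$)
$O = \frac{341}{112}$ ($O = 2 + \frac{\left(2441 - 2440\right) + \frac{5 \left(-1 - 58\right)}{2 - 58}}{6} = 2 + \frac{1 + 5 \frac{1}{-56} \left(-59\right)}{6} = 2 + \frac{1 + 5 \left(- \frac{1}{56}\right) \left(-59\right)}{6} = 2 + \frac{1 + \frac{295}{56}}{6} = 2 + \frac{1}{6} \cdot \frac{351}{56} = 2 + \frac{117}{112} = \frac{341}{112} \approx 3.0446$)
$\frac{O}{N} = \frac{341}{112 \left(-2226\right)} = \frac{341}{112} \left(- \frac{1}{2226}\right) = - \frac{341}{249312}$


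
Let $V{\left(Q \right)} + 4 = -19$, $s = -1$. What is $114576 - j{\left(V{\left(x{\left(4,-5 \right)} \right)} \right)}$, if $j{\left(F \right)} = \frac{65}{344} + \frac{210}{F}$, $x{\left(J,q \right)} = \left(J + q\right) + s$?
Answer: $\frac{906596057}{7912} \approx 1.1459 \cdot 10^{5}$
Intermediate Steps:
$x{\left(J,q \right)} = -1 + J + q$ ($x{\left(J,q \right)} = \left(J + q\right) - 1 = -1 + J + q$)
$V{\left(Q \right)} = -23$ ($V{\left(Q \right)} = -4 - 19 = -23$)
$j{\left(F \right)} = \frac{65}{344} + \frac{210}{F}$ ($j{\left(F \right)} = 65 \cdot \frac{1}{344} + \frac{210}{F} = \frac{65}{344} + \frac{210}{F}$)
$114576 - j{\left(V{\left(x{\left(4,-5 \right)} \right)} \right)} = 114576 - \left(\frac{65}{344} + \frac{210}{-23}\right) = 114576 - \left(\frac{65}{344} + 210 \left(- \frac{1}{23}\right)\right) = 114576 - \left(\frac{65}{344} - \frac{210}{23}\right) = 114576 - - \frac{70745}{7912} = 114576 + \frac{70745}{7912} = \frac{906596057}{7912}$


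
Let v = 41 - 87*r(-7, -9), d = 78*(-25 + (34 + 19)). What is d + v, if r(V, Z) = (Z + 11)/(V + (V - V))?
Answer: 15749/7 ≈ 2249.9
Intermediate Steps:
r(V, Z) = (11 + Z)/V (r(V, Z) = (11 + Z)/(V + 0) = (11 + Z)/V)
d = 2184 (d = 78*(-25 + 53) = 78*28 = 2184)
v = 461/7 (v = 41 - 87*(11 - 9)/(-7) = 41 - (-87)*2/7 = 41 - 87*(-2/7) = 41 + 174/7 = 461/7 ≈ 65.857)
d + v = 2184 + 461/7 = 15749/7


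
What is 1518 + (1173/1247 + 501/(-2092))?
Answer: 3961872201/2608724 ≈ 1518.7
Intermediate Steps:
1518 + (1173/1247 + 501/(-2092)) = 1518 + (1173*(1/1247) + 501*(-1/2092)) = 1518 + (1173/1247 - 501/2092) = 1518 + 1829169/2608724 = 3961872201/2608724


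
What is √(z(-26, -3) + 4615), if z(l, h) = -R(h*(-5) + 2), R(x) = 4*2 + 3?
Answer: 2*√1151 ≈ 67.853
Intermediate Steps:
R(x) = 11 (R(x) = 8 + 3 = 11)
z(l, h) = -11 (z(l, h) = -1*11 = -11)
√(z(-26, -3) + 4615) = √(-11 + 4615) = √4604 = 2*√1151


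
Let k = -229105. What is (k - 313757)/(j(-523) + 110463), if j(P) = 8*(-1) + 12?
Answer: -542862/110467 ≈ -4.9142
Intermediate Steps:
j(P) = 4 (j(P) = -8 + 12 = 4)
(k - 313757)/(j(-523) + 110463) = (-229105 - 313757)/(4 + 110463) = -542862/110467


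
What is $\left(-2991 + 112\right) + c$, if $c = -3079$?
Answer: $-5958$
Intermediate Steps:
$\left(-2991 + 112\right) + c = \left(-2991 + 112\right) - 3079 = -2879 - 3079 = -5958$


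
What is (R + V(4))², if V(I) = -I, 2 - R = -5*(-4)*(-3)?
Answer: 3364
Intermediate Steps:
R = 62 (R = 2 - (-5*(-4))*(-3) = 2 - 20*(-3) = 2 - 1*(-60) = 2 + 60 = 62)
(R + V(4))² = (62 - 1*4)² = (62 - 4)² = 58² = 3364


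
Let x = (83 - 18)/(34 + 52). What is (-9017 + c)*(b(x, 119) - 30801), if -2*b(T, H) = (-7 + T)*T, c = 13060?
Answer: -1841883607941/14792 ≈ -1.2452e+8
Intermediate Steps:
x = 65/86 ≈ 0.75581
b(T, H) = -T*(-7 + T)/2 (b(T, H) = -(-7 + T)*T/2 = -T*(-7 + T)/2)
(-9017 + c)*(b(x, 119) - 30801) = (-9017 + 13060)*((½)*(65/86)*(7 - 1*65/86) - 30801) = 4043*((½)*(65/86)*(7 - 65/86) - 30801) = 4043*((½)*(65/86)*(537/86) - 30801) = 4043*(34905/14792 - 30801) = 4043*(-455573487/14792) = -1841883607941/14792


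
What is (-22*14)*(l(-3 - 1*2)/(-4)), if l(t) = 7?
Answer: 539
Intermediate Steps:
(-22*14)*(l(-3 - 1*2)/(-4)) = (-22*14)*(7/(-4)) = -2156*(-1)/4 = -308*(-7/4) = 539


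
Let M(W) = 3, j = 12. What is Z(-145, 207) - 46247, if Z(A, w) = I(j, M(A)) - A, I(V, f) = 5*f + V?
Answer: -46075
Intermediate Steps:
I(V, f) = V + 5*f
Z(A, w) = 27 - A (Z(A, w) = (12 + 5*3) - A = (12 + 15) - A = 27 - A)
Z(-145, 207) - 46247 = (27 - 1*(-145)) - 46247 = (27 + 145) - 46247 = 172 - 46247 = -46075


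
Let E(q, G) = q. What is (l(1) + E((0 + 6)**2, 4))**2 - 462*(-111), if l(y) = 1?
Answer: 52651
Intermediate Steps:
(l(1) + E((0 + 6)**2, 4))**2 - 462*(-111) = (1 + (0 + 6)**2)**2 - 462*(-111) = (1 + 6**2)**2 + 51282 = (1 + 36)**2 + 51282 = 37**2 + 51282 = 1369 + 51282 = 52651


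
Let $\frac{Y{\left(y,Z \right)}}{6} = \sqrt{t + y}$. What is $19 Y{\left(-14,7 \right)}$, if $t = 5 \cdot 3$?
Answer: $114$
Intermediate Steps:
$t = 15$
$Y{\left(y,Z \right)} = 6 \sqrt{15 + y}$
$19 Y{\left(-14,7 \right)} = 19 \cdot 6 \sqrt{15 - 14} = 19 \cdot 6 \sqrt{1} = 19 \cdot 6 \cdot 1 = 19 \cdot 6 = 114$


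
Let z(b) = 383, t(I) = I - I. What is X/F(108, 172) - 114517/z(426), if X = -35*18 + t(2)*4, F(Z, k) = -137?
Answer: -40333/137 ≈ -294.40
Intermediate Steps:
t(I) = 0
X = -630 (X = -35*18 + 0*4 = -630 + 0 = -630)
X/F(108, 172) - 114517/z(426) = -630/(-137) - 114517/383 = -630*(-1/137) - 114517*1/383 = 630/137 - 299 = -40333/137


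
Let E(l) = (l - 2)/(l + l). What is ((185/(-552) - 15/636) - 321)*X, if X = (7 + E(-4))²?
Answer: -9035005831/468096 ≈ -19302.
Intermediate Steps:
E(l) = (-2 + l)/(2*l) (E(l) = (-2 + l)/((2*l)) = (-2 + l)*(1/(2*l)) = (-2 + l)/(2*l))
X = 961/16 (X = (7 + (½)*(-2 - 4)/(-4))² = (7 + (½)*(-¼)*(-6))² = (7 + ¾)² = (31/4)² = 961/16 ≈ 60.063)
((185/(-552) - 15/636) - 321)*X = ((185/(-552) - 15/636) - 321)*(961/16) = ((185*(-1/552) - 15*1/636) - 321)*(961/16) = ((-185/552 - 5/212) - 321)*(961/16) = (-10495/29256 - 321)*(961/16) = -9401671/29256*961/16 = -9035005831/468096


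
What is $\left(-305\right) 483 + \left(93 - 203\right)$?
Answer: $-147425$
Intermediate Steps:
$\left(-305\right) 483 + \left(93 - 203\right) = -147315 - 110 = -147425$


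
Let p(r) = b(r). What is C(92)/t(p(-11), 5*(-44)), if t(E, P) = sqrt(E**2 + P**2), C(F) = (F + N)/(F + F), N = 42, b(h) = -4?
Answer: 67*sqrt(3026)/1113568 ≈ 0.0033097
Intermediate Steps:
p(r) = -4
C(F) = (42 + F)/(2*F) (C(F) = (F + 42)/(F + F) = (42 + F)/((2*F)) = (42 + F)*(1/(2*F)) = (42 + F)/(2*F))
C(92)/t(p(-11), 5*(-44)) = ((1/2)*(42 + 92)/92)/(sqrt((-4)**2 + (5*(-44))**2)) = ((1/2)*(1/92)*134)/(sqrt(16 + (-220)**2)) = 67/(92*(sqrt(16 + 48400))) = 67/(92*(sqrt(48416))) = 67/(92*((4*sqrt(3026)))) = 67*(sqrt(3026)/12104)/92 = 67*sqrt(3026)/1113568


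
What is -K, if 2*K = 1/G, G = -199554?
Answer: 1/399108 ≈ 2.5056e-6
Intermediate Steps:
K = -1/399108 (K = (½)/(-199554) = (½)*(-1/199554) = -1/399108 ≈ -2.5056e-6)
-K = -1*(-1/399108) = 1/399108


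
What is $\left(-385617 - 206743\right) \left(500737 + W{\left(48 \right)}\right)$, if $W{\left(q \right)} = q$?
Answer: $-296645002600$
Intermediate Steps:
$\left(-385617 - 206743\right) \left(500737 + W{\left(48 \right)}\right) = \left(-385617 - 206743\right) \left(500737 + 48\right) = \left(-385617 - 206743\right) 500785 = \left(-592360\right) 500785 = -296645002600$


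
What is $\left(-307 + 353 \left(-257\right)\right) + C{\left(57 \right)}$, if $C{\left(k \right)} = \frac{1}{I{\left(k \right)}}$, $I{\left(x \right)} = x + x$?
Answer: $- \frac{10377191}{114} \approx -91028.0$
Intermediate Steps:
$I{\left(x \right)} = 2 x$
$C{\left(k \right)} = \frac{1}{2 k}$
$\left(-307 + 353 \left(-257\right)\right) + C{\left(57 \right)} = \left(-307 + 353 \left(-257\right)\right) + \frac{1}{2 \cdot 57} = \left(-307 - 90721\right) + \frac{1}{2} \cdot \frac{1}{57} = -91028 + \frac{1}{114} = - \frac{10377191}{114}$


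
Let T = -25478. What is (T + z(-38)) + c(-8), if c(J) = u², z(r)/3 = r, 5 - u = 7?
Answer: -25588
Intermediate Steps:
u = -2 (u = 5 - 1*7 = 5 - 7 = -2)
z(r) = 3*r
c(J) = 4 (c(J) = (-2)² = 4)
(T + z(-38)) + c(-8) = (-25478 + 3*(-38)) + 4 = (-25478 - 114) + 4 = -25592 + 4 = -25588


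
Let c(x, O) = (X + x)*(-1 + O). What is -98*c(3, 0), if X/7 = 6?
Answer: 4410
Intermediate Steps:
X = 42 (X = 7*6 = 42)
c(x, O) = (-1 + O)*(42 + x) (c(x, O) = (42 + x)*(-1 + O) = (-1 + O)*(42 + x))
-98*c(3, 0) = -98*(-42 - 1*3 + 42*0 + 0*3) = -98*(-42 - 3 + 0 + 0) = -98*(-45) = 4410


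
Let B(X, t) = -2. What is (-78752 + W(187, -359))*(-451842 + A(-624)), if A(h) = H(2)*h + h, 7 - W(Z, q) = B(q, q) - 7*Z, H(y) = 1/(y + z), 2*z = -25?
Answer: 35031650452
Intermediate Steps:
z = -25/2 (z = (½)*(-25) = -25/2 ≈ -12.500)
H(y) = 1/(-25/2 + y) (H(y) = 1/(y - 25/2) = 1/(-25/2 + y))
W(Z, q) = 9 + 7*Z (W(Z, q) = 7 - (-2 - 7*Z) = 7 + (2 + 7*Z) = 9 + 7*Z)
A(h) = 19*h/21 (A(h) = (2/(-25 + 2*2))*h + h = (2/(-25 + 4))*h + h = (2/(-21))*h + h = (2*(-1/21))*h + h = -2*h/21 + h = 19*h/21)
(-78752 + W(187, -359))*(-451842 + A(-624)) = (-78752 + (9 + 7*187))*(-451842 + (19/21)*(-624)) = (-78752 + (9 + 1309))*(-451842 - 3952/7) = (-78752 + 1318)*(-3166846/7) = -77434*(-3166846/7) = 35031650452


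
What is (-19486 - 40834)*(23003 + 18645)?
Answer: -2512207360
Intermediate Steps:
(-19486 - 40834)*(23003 + 18645) = -60320*41648 = -2512207360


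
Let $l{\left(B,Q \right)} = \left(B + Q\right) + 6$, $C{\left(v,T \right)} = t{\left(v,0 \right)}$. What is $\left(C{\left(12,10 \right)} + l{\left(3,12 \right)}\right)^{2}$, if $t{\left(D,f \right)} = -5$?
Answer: $256$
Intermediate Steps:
$C{\left(v,T \right)} = -5$
$l{\left(B,Q \right)} = 6 + B + Q$
$\left(C{\left(12,10 \right)} + l{\left(3,12 \right)}\right)^{2} = \left(-5 + \left(6 + 3 + 12\right)\right)^{2} = \left(-5 + 21\right)^{2} = 16^{2} = 256$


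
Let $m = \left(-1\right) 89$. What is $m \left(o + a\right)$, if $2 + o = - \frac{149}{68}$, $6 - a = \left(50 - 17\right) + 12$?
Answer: $\frac{261393}{68} \approx 3844.0$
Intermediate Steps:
$a = -39$ ($a = 6 - \left(\left(50 - 17\right) + 12\right) = 6 - \left(33 + 12\right) = 6 - 45 = -39$)
$m = -89$
$o = - \frac{285}{68}$ ($o = -2 - \frac{149}{68} = - \frac{285}{68} \approx -4.1912$)
$m \left(o + a\right) = - 89 \left(- \frac{285}{68} - 39\right) = \left(-89\right) \left(- \frac{2937}{68}\right) = \frac{261393}{68}$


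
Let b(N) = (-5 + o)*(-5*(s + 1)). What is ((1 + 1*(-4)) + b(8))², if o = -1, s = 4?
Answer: 21609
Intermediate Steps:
b(N) = 150 (b(N) = (-5 - 1)*(-5*(4 + 1)) = -(-30)*5 = -6*(-25) = 150)
((1 + 1*(-4)) + b(8))² = ((1 + 1*(-4)) + 150)² = ((1 - 4) + 150)² = (-3 + 150)² = 147² = 21609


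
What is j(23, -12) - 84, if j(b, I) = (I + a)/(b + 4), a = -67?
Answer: -2347/27 ≈ -86.926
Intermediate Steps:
j(b, I) = (-67 + I)/(4 + b) (j(b, I) = (I - 67)/(b + 4) = (-67 + I)/(4 + b))
j(23, -12) - 84 = (-67 - 12)/(4 + 23) - 84 = -79/27 - 84 = -2347/27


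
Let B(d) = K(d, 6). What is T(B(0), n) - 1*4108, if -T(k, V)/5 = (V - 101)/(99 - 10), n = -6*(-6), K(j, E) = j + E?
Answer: -365287/89 ≈ -4104.4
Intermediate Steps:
K(j, E) = E + j
B(d) = 6 + d
n = 36
T(k, V) = 505/89 - 5*V/89 (T(k, V) = -5*(V - 101)/(99 - 10) = -5*(-101 + V)/89 = -5*(-101/89 + V/89) = 505/89 - 5*V/89)
T(B(0), n) - 1*4108 = (505/89 - 5/89*36) - 1*4108 = (505/89 - 180/89) - 4108 = 325/89 - 4108 = -365287/89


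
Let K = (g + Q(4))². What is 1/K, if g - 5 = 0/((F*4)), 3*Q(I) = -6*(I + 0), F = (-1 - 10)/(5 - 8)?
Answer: ⅑ ≈ 0.11111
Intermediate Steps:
F = 11/3 (F = -11/(-3) = -11*(-⅓) = 11/3 ≈ 3.6667)
Q(I) = -2*I (Q(I) = (-6*(I + 0))/3 = (-6*I)/3 = -2*I)
g = 5 (g = 5 + 0/(((11/3)*4)) = 5 + 0/(44/3) = 5 + 0*(3/44) = 5 + 0 = 5)
K = 9 (K = (5 - 2*4)² = (5 - 8)² = (-3)² = 9)
1/K = 1/9 = ⅑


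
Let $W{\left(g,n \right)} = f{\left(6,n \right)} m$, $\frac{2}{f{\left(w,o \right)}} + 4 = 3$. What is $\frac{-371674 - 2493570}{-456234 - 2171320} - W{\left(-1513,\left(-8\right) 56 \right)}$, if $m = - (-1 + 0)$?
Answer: $\frac{4060176}{1313777} \approx 3.0905$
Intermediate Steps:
$m = 1$ ($m = \left(-1\right) \left(-1\right) = 1$)
$f{\left(w,o \right)} = -2$ ($f{\left(w,o \right)} = \frac{2}{-4 + 3} = \frac{2}{-1} = 2 \left(-1\right) = -2$)
$W{\left(g,n \right)} = -2$ ($W{\left(g,n \right)} = \left(-2\right) 1 = -2$)
$\frac{-371674 - 2493570}{-456234 - 2171320} - W{\left(-1513,\left(-8\right) 56 \right)} = \frac{-371674 - 2493570}{-456234 - 2171320} - -2 = - \frac{2865244}{-2627554} + 2 = \left(-2865244\right) \left(- \frac{1}{2627554}\right) + 2 = \frac{1432622}{1313777} + 2 = \frac{4060176}{1313777}$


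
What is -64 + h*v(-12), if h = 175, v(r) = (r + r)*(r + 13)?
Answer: -4264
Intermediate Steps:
v(r) = 2*r*(13 + r) (v(r) = (2*r)*(13 + r) = 2*r*(13 + r))
-64 + h*v(-12) = -64 + 175*(2*(-12)*(13 - 12)) = -64 + 175*(2*(-12)*1) = -64 + 175*(-24) = -64 - 4200 = -4264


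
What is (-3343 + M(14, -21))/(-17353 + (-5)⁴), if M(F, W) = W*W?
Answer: 1451/8364 ≈ 0.17348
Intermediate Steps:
M(F, W) = W²
(-3343 + M(14, -21))/(-17353 + (-5)⁴) = (-3343 + (-21)²)/(-17353 + (-5)⁴) = (-3343 + 441)/(-17353 + 625) = -2902/(-16728) = -2902*(-1/16728) = 1451/8364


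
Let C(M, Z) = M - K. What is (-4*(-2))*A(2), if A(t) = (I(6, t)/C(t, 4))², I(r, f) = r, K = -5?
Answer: 288/49 ≈ 5.8775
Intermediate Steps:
C(M, Z) = 5 + M (C(M, Z) = M - 1*(-5) = M + 5 = 5 + M)
A(t) = 36/(5 + t)² (A(t) = (6/(5 + t))² = 36/(5 + t)²)
(-4*(-2))*A(2) = (-4*(-2))*(36/(5 + 2)²) = 8*(36/7²) = 8*(36*(1/49)) = 8*(36/49) = 288/49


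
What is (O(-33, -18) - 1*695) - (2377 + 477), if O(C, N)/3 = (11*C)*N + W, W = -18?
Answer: 15999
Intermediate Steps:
O(C, N) = -54 + 33*C*N (O(C, N) = 3*((11*C)*N - 18) = 3*(11*C*N - 18) = 3*(-18 + 11*C*N) = -54 + 33*C*N)
(O(-33, -18) - 1*695) - (2377 + 477) = ((-54 + 33*(-33)*(-18)) - 1*695) - (2377 + 477) = ((-54 + 19602) - 695) - 1*2854 = (19548 - 695) - 2854 = 18853 - 2854 = 15999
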